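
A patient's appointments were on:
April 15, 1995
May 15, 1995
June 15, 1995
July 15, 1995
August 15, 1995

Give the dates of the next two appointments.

September 15, 1995; October 15, 1995

Each date is the 15th; the gaps (30, 31, 30, 31) track the month lengths.
The rule is the 15th of each month.
Next: September 1995 → September 15, 1995.
October 1995: October 15, 1995.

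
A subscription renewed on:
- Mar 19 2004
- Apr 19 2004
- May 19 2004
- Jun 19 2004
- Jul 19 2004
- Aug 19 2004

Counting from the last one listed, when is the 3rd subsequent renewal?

Nov 19 2004

The day-of-month is always 19 (31, 30, 31, 30, 31 days between events).
So this recurs on the 19th of each month.
Next: September 2004 → Sep 19 2004.
October 2004: Oct 19 2004.
Next: November 2004 → Nov 19 2004.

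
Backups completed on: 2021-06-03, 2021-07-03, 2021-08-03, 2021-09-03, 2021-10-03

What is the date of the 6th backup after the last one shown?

2022-04-03

The day-of-month is always 3 (30, 31, 31, 30 days between events).
So this recurs on the 3rd of each month.
November 2021: 2021-11-03.
Next: December 2021 → 2021-12-03.
Next: January 2022 → 2022-01-03.
Next: February 2022 → 2022-02-03.
March 2022: 2022-03-03.
April 2022: 2022-04-03.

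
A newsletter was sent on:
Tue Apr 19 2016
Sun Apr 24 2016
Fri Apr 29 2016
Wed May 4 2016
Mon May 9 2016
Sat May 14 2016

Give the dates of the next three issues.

The spacing is 5, 5, 5, 5, 5 days — always 5 days.
Sat May 14 2016 + 5 days = Thu May 19 2016.
Thu May 19 2016 + 5 days = Tue May 24 2016.
Tue May 24 2016 + 5 days = Sun May 29 2016.

Thu May 19 2016, Tue May 24 2016, Sun May 29 2016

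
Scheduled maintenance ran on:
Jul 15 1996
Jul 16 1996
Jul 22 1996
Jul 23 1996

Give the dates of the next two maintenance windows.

Jul 29 1996, Jul 30 1996

Gaps: 1, 6, 1 days — not constant, but cyclic with period 2.
The events fall on every Monday and Tuesday.
The following Monday is Jul 29 1996.
The following Tuesday is Jul 30 1996.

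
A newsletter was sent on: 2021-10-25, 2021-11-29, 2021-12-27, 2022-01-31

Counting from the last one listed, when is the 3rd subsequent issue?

Every date is a Monday; gaps 35, 28, 35 days.
Each is the last Monday of its month (at least one falls on the 29th or later, ruling out '4th Monday').
February 2022 ends with Monday 2022-02-28.
Last Monday of March 2022: 2022-03-28.
Last Monday of April 2022: 2022-04-25.

2022-04-25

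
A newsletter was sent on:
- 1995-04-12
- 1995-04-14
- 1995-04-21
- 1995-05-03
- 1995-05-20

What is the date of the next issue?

1995-06-11

The spacing grows by 5 each time: 2, 7, 12, 17 days.
Next gap: 22 days. 1995-05-20 + 22 days = 1995-06-11.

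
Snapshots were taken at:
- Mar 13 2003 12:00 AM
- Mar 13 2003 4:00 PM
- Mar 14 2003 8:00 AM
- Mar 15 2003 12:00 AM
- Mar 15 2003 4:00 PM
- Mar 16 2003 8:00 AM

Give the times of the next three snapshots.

Mar 17 2003 12:00 AM, Mar 17 2003 4:00 PM, Mar 18 2003 8:00 AM

Spacing: 16, 16, 16, 16, 16 h — constant 16 h.
Mar 16 2003 8:00 AM + 16 h = Mar 17 2003 12:00 AM.
Mar 17 2003 12:00 AM + 16 h = Mar 17 2003 4:00 PM.
Mar 17 2003 4:00 PM + 16 h = Mar 18 2003 8:00 AM.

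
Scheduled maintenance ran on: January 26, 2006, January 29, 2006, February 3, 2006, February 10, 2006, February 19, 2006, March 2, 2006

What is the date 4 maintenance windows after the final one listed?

Intervals are 3, 5, 7, 9, 11 days — an arithmetic progression with common difference 2.
Next gap: 13 days. March 2, 2006 + 13 days = March 15, 2006.
Next gap: 15 days. March 15, 2006 + 15 days = March 30, 2006.
Next gap: 17 days. March 30, 2006 + 17 days = April 16, 2006.
Next gap: 19 days. April 16, 2006 + 19 days = May 5, 2006.

May 5, 2006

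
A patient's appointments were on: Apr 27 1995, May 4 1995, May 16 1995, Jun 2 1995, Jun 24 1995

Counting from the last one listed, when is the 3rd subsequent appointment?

Sep 28 1995

The spacing grows by 5 each time: 7, 12, 17, 22 days.
Next gap: 27 days. Jun 24 1995 + 27 days = Jul 21 1995.
Next gap: 32 days. Jul 21 1995 + 32 days = Aug 22 1995.
Next gap: 37 days. Aug 22 1995 + 37 days = Sep 28 1995.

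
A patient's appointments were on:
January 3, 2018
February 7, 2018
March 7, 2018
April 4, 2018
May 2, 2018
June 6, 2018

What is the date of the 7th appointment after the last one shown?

These are Wednesdays at 28- or 35-day spacing (35, 28, 28, 28, 35).
The pattern: 1st Wednesday of the month.
July 2018 — 1st Wednesday is July 4, 2018.
1st Wednesday of August 2018: August 1, 2018.
September 2018 — 1st Wednesday is September 5, 2018.
1st Wednesday of October 2018: October 3, 2018.
November 2018 — 1st Wednesday is November 7, 2018.
1st Wednesday of December 2018: December 5, 2018.
January 2019 — 1st Wednesday is January 2, 2019.

January 2, 2019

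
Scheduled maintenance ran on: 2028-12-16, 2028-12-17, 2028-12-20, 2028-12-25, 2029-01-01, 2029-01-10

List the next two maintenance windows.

Gaps: 1, 3, 5, 7, 9 days — each gap is 2 larger than the previous one.
Next gap: 11 days. 2029-01-10 + 11 days = 2029-01-21.
Next gap: 13 days. 2029-01-21 + 13 days = 2029-02-03.

2029-01-21, 2029-02-03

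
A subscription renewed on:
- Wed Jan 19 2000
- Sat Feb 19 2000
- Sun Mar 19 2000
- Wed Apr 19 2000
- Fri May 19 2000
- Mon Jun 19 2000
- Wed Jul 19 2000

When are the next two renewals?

Sat Aug 19 2000, Tue Sep 19 2000

The day-of-month is always 19 (31, 29, 31, 30, 31, 30 days between events).
So this recurs on the 19th of each month.
August 2000: Sat Aug 19 2000.
September 2000: Tue Sep 19 2000.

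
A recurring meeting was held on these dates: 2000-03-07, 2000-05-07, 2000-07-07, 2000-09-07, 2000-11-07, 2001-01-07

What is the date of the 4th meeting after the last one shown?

Each date is the 7th; the gaps (61, 61, 62, 61, 61) track the month lengths.
The rule is the 7th of every 2 months.
Next: March 2001 → 2001-03-07.
May 2001: 2001-05-07.
Next: July 2001 → 2001-07-07.
Next: September 2001 → 2001-09-07.

2001-09-07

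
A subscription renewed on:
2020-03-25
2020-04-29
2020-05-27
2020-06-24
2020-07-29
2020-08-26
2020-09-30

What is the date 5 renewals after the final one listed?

These are Wednesdays with 35, 28, 28, 35, 28, 35-day gaps.
Each is the final Wednesday of its month — 2020-04-29 is past the 28th, so '4th Wednesday' doesn't fit.
October 2020 ends with Wednesday 2020-10-28.
November 2020 ends with Wednesday 2020-11-25.
December 2020 ends with Wednesday 2020-12-30.
Last Wednesday of January 2021: 2021-01-27.
Last Wednesday of February 2021: 2021-02-24.

2021-02-24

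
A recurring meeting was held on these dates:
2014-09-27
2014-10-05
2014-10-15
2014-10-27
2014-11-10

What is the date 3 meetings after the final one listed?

2015-01-03

Gaps: 8, 10, 12, 14 days — each gap is 2 larger than the previous one.
Next gap: 16 days. 2014-11-10 + 16 days = 2014-11-26.
Next gap: 18 days. 2014-11-26 + 18 days = 2014-12-14.
Next gap: 20 days. 2014-12-14 + 20 days = 2015-01-03.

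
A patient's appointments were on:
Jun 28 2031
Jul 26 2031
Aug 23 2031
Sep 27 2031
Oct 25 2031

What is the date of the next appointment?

All dates are Saturdays, 28, 28, 35, 28 days apart.
Specifically, the 4th Saturday of each month.
November 2031 — 4th Saturday is Nov 22 2031.

Nov 22 2031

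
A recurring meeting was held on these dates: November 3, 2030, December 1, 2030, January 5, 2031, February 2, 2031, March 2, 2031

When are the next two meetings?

These are Sundays at 28- or 35-day spacing (28, 35, 28, 28).
The pattern: 1st Sunday of the month.
1st Sunday of April 2031: April 6, 2031.
1st Sunday of May 2031: May 4, 2031.

April 6, 2031; May 4, 2031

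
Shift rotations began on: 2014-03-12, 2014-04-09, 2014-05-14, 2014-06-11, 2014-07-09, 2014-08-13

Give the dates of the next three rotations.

All dates are Wednesdays, 28, 35, 28, 28, 35 days apart.
Specifically, the 2nd Wednesday of each month.
September 2014 — 2nd Wednesday is 2014-09-10.
2nd Wednesday of October 2014: 2014-10-08.
November 2014 — 2nd Wednesday is 2014-11-12.

2014-09-10, 2014-10-08, 2014-11-12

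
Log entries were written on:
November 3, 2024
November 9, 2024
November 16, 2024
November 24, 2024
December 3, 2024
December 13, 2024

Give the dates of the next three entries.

Intervals are 6, 7, 8, 9, 10 days — an arithmetic progression with common difference 1.
Next gap: 11 days. December 13, 2024 + 11 days = December 24, 2024.
Next gap: 12 days. December 24, 2024 + 12 days = January 5, 2025.
Next gap: 13 days. January 5, 2025 + 13 days = January 18, 2025.

December 24, 2024; January 5, 2025; January 18, 2025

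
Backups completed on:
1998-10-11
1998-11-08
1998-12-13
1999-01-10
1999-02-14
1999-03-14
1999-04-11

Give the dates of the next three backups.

Gaps: 28, 35, 28, 35, 28, 28 days — a mix of 28 and 35. Every date is a Sunday.
Each is the 2nd Sunday of its month.
May 1999 — 2nd Sunday is 1999-05-09.
2nd Sunday of June 1999: 1999-06-13.
2nd Sunday of July 1999: 1999-07-11.

1999-05-09, 1999-06-13, 1999-07-11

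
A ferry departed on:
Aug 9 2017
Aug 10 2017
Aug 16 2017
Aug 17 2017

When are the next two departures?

Aug 23 2017, Aug 24 2017

Gaps: 1, 6, 1 days — not constant, but cyclic with period 2.
The events fall on every Wednesday and Thursday.
Next Wednesday: Aug 23 2017.
The following Thursday is Aug 24 2017.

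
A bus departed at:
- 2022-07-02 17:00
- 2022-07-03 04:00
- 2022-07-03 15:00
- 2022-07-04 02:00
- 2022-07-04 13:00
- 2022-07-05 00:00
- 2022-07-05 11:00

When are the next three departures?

The interval is a steady 11 hours (11, 11, 11, 11, 11, 11).
2022-07-05 11:00 + 11 h = 2022-07-05 22:00.
2022-07-05 22:00 + 11 h = 2022-07-06 09:00.
2022-07-06 09:00 + 11 h = 2022-07-06 20:00.

2022-07-05 22:00, 2022-07-06 09:00, 2022-07-06 20:00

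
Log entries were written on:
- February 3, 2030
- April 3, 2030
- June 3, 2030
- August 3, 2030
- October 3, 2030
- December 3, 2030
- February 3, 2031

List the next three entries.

The day-of-month is always 3 (59, 61, 61, 61, 61, 62 days between events).
So this recurs on the 3rd of every 2 months.
April 2031: April 3, 2031.
June 2031: June 3, 2031.
August 2031: August 3, 2031.

April 3, 2031; June 3, 2031; August 3, 2031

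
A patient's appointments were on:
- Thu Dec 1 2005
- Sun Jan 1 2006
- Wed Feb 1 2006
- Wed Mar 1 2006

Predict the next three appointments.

Sat Apr 1 2006, Mon May 1 2006, Thu Jun 1 2006

The day-of-month is always 1 (31, 31, 28 days between events).
So this recurs on the 1st of each month.
April 2006: Sat Apr 1 2006.
Next: May 2006 → Mon May 1 2006.
Next: June 2006 → Thu Jun 1 2006.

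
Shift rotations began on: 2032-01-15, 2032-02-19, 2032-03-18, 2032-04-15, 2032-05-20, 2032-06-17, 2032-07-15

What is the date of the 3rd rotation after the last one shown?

2032-10-21

All dates are Thursdays, 35, 28, 28, 35, 28, 28 days apart.
Specifically, the 3rd Thursday of each month.
3rd Thursday of August 2032: 2032-08-19.
3rd Thursday of September 2032: 2032-09-16.
October 2032 — 3rd Thursday is 2032-10-21.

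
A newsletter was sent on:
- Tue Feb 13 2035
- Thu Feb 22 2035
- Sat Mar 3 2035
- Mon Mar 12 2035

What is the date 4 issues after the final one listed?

Every event comes 9 days after the last (9, 9, 9).
Mon Mar 12 2035 + 9 days = Wed Mar 21 2035.
Wed Mar 21 2035 + 9 days = Fri Mar 30 2035.
Fri Mar 30 2035 + 9 days = Sun Apr 8 2035.
Sun Apr 8 2035 + 9 days = Tue Apr 17 2035.

Tue Apr 17 2035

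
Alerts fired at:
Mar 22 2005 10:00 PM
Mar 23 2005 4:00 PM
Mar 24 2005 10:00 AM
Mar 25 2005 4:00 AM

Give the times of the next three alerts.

Mar 25 2005 10:00 PM, Mar 26 2005 4:00 PM, Mar 27 2005 10:00 AM

The interval is a steady 18 hours (18, 18, 18).
Mar 25 2005 4:00 AM + 18 h = Mar 25 2005 10:00 PM.
Mar 25 2005 10:00 PM + 18 h = Mar 26 2005 4:00 PM.
Mar 26 2005 4:00 PM + 18 h = Mar 27 2005 10:00 AM.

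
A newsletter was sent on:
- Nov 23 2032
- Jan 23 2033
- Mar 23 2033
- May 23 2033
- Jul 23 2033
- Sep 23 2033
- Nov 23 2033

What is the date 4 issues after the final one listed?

Jul 23 2034

The day-of-month is always 23 (61, 59, 61, 61, 62, 61 days between events).
So this recurs on the 23rd of every 2 months.
Next: January 2034 → Jan 23 2034.
Next: March 2034 → Mar 23 2034.
Next: May 2034 → May 23 2034.
July 2034: Jul 23 2034.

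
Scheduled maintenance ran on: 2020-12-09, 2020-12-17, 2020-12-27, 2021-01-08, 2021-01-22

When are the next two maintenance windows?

Intervals are 8, 10, 12, 14 days — an arithmetic progression with common difference 2.
Next gap: 16 days. 2021-01-22 + 16 days = 2021-02-07.
Next gap: 18 days. 2021-02-07 + 18 days = 2021-02-25.

2021-02-07, 2021-02-25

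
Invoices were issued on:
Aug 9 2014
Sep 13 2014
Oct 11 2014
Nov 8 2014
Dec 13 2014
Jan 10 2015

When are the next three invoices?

Gaps: 35, 28, 28, 35, 28 days — a mix of 28 and 35. Every date is a Saturday.
Each is the 2nd Saturday of its month.
February 2015 — 2nd Saturday is Feb 14 2015.
2nd Saturday of March 2015: Mar 14 2015.
2nd Saturday of April 2015: Apr 11 2015.

Feb 14 2015, Mar 14 2015, Apr 11 2015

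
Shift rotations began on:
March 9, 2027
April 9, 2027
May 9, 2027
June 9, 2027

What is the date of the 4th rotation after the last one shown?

Gaps: 31, 30, 31 days — not constant. Every event is on the 9th of the month.
Pattern: the 9th of each month.
Next: July 2027 → July 9, 2027.
August 2027: August 9, 2027.
Next: September 2027 → September 9, 2027.
October 2027: October 9, 2027.

October 9, 2027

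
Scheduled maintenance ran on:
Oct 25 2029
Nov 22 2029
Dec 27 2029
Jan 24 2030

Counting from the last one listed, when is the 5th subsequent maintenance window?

All dates are Thursdays, 28, 35, 28 days apart.
Specifically, the 4th Thursday of each month.
4th Thursday of February 2030: Feb 28 2030.
4th Thursday of March 2030: Mar 28 2030.
4th Thursday of April 2030: Apr 25 2030.
4th Thursday of May 2030: May 23 2030.
4th Thursday of June 2030: Jun 27 2030.

Jun 27 2030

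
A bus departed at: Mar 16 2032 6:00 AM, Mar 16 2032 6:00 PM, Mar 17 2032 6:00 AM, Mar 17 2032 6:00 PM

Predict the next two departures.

Mar 18 2032 6:00 AM, Mar 18 2032 6:00 PM

Spacing: 12, 12, 12 h — constant 12 h.
Mar 17 2032 6:00 PM + 12 h = Mar 18 2032 6:00 AM.
Mar 18 2032 6:00 AM + 12 h = Mar 18 2032 6:00 PM.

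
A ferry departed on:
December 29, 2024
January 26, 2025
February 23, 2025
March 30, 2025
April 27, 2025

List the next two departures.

May 25, 2025; June 29, 2025

All Sundays; the gaps (28, 28, 35, 28) vary with month length.
This is the last Sunday of each month.
May 2025 ends with Sunday May 25, 2025.
Last Sunday of June 2025: June 29, 2025.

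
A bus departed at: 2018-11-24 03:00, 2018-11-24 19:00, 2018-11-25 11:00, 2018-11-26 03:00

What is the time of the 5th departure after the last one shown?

2018-11-29 11:00

Gaps: 16, 16, 16 hours — each event is 16 hours after the previous one.
2018-11-26 03:00 + 16 h = 2018-11-26 19:00.
2018-11-26 19:00 + 16 h = 2018-11-27 11:00.
2018-11-27 11:00 + 16 h = 2018-11-28 03:00.
2018-11-28 03:00 + 16 h = 2018-11-28 19:00.
2018-11-28 19:00 + 16 h = 2018-11-29 11:00.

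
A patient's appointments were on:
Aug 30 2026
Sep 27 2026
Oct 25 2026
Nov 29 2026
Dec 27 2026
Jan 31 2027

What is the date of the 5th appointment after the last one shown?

Jun 27 2027

These are Sundays with 28, 28, 35, 28, 35-day gaps.
Each is the final Sunday of its month — Aug 30 2026 is past the 28th, so '4th Sunday' doesn't fit.
February 2027 ends with Sunday Feb 28 2027.
March 2027 ends with Sunday Mar 28 2027.
April 2027 ends with Sunday Apr 25 2027.
Last Sunday of May 2027: May 30 2027.
June 2027 ends with Sunday Jun 27 2027.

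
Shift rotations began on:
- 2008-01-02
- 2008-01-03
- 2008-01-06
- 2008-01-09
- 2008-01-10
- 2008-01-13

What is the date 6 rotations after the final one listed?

2008-01-27

Every event lands on a Wednesday or Thursday or Sunday (gaps cycle 1, 3, 3, 1, 3).
So the schedule is: every Wednesday, Thursday and Sunday.
Next Wednesday: 2008-01-16.
Next Thursday: 2008-01-17.
Next Sunday: 2008-01-20.
Next Wednesday: 2008-01-23.
The following Thursday is 2008-01-24.
Next Sunday: 2008-01-27.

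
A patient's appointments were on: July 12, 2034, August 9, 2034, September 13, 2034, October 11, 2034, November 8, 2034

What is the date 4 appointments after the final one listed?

March 14, 2035

Gaps: 28, 35, 28, 28 days — a mix of 28 and 35. Every date is a Wednesday.
Each is the 2nd Wednesday of its month.
2nd Wednesday of December 2034: December 13, 2034.
January 2035 — 2nd Wednesday is January 10, 2035.
February 2035 — 2nd Wednesday is February 14, 2035.
March 2035 — 2nd Wednesday is March 14, 2035.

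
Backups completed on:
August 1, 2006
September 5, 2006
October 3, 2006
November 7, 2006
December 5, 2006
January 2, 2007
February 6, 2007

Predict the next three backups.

March 6, 2007; April 3, 2007; May 1, 2007

Gaps: 35, 28, 35, 28, 28, 35 days — a mix of 28 and 35. Every date is a Tuesday.
Each is the 1st Tuesday of its month.
1st Tuesday of March 2007: March 6, 2007.
1st Tuesday of April 2007: April 3, 2007.
1st Tuesday of May 2007: May 1, 2007.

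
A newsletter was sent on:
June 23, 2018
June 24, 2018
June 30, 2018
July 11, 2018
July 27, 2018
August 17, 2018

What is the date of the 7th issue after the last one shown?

Intervals are 1, 6, 11, 16, 21 days — an arithmetic progression with common difference 5.
Next gap: 26 days. August 17, 2018 + 26 days = September 12, 2018.
Next gap: 31 days. September 12, 2018 + 31 days = October 13, 2018.
Next gap: 36 days. October 13, 2018 + 36 days = November 18, 2018.
Next gap: 41 days. November 18, 2018 + 41 days = December 29, 2018.
Next gap: 46 days. December 29, 2018 + 46 days = February 13, 2019.
Next gap: 51 days. February 13, 2019 + 51 days = April 5, 2019.
Next gap: 56 days. April 5, 2019 + 56 days = May 31, 2019.

May 31, 2019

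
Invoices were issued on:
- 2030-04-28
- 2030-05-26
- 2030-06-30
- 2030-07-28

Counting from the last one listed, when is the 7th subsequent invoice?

2031-02-23

All Sundays; the gaps (28, 35, 28) vary with month length.
This is the last Sunday of each month.
August 2030 ends with Sunday 2030-08-25.
Last Sunday of September 2030: 2030-09-29.
October 2030 ends with Sunday 2030-10-27.
November 2030 ends with Sunday 2030-11-24.
December 2030 ends with Sunday 2030-12-29.
Last Sunday of January 2031: 2031-01-26.
February 2031 ends with Sunday 2031-02-23.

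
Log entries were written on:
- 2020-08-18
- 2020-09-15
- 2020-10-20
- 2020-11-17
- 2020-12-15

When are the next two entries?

These are Tuesdays at 28- or 35-day spacing (28, 35, 28, 28).
The pattern: 3rd Tuesday of the month.
January 2021 — 3rd Tuesday is 2021-01-19.
February 2021 — 3rd Tuesday is 2021-02-16.

2021-01-19, 2021-02-16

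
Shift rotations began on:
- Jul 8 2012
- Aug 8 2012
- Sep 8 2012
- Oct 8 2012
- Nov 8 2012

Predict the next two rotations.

Each date is the 8th; the gaps (31, 31, 30, 31) track the month lengths.
The rule is the 8th of each month.
Next: December 2012 → Dec 8 2012.
Next: January 2013 → Jan 8 2013.

Dec 8 2012, Jan 8 2013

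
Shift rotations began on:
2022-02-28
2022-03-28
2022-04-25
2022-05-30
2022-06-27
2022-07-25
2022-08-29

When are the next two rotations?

These are Mondays with 28, 28, 35, 28, 28, 35-day gaps.
Each is the final Monday of its month — 2022-05-30 is past the 28th, so '4th Monday' doesn't fit.
Last Monday of September 2022: 2022-09-26.
October 2022 ends with Monday 2022-10-31.

2022-09-26, 2022-10-31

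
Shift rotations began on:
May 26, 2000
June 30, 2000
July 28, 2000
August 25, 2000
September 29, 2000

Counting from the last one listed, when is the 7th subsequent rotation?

April 27, 2001

Every date is a Friday; gaps 35, 28, 28, 35 days.
Each is the last Friday of its month (at least one falls on the 29th or later, ruling out '4th Friday').
Last Friday of October 2000: October 27, 2000.
November 2000 ends with Friday November 24, 2000.
December 2000 ends with Friday December 29, 2000.
January 2001 ends with Friday January 26, 2001.
February 2001 ends with Friday February 23, 2001.
March 2001 ends with Friday March 30, 2001.
April 2001 ends with Friday April 27, 2001.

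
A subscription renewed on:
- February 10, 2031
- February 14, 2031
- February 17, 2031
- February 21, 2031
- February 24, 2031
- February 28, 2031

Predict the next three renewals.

The gap pattern 4, 3, 4, 3, 4 repeats every 2 events.
These are the Mondays and Fridays of each week.
The following Monday is March 3, 2031.
The following Friday is March 7, 2031.
The following Monday is March 10, 2031.

March 3, 2031; March 7, 2031; March 10, 2031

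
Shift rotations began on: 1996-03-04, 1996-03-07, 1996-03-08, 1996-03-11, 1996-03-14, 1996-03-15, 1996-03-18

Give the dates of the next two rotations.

The gap pattern 3, 1, 3, 3, 1, 3 repeats every 3 events.
These are the Mondays, Thursdays and Fridays of each week.
The following Thursday is 1996-03-21.
The following Friday is 1996-03-22.

1996-03-21, 1996-03-22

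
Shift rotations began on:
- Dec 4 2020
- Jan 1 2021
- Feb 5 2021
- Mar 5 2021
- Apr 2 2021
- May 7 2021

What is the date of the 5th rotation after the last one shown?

Gaps: 28, 35, 28, 28, 35 days — a mix of 28 and 35. Every date is a Friday.
Each is the 1st Friday of its month.
June 2021 — 1st Friday is Jun 4 2021.
July 2021 — 1st Friday is Jul 2 2021.
August 2021 — 1st Friday is Aug 6 2021.
September 2021 — 1st Friday is Sep 3 2021.
1st Friday of October 2021: Oct 1 2021.

Oct 1 2021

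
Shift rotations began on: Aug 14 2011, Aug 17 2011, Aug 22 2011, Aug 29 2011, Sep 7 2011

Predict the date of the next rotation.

Sep 18 2011

Gaps: 3, 5, 7, 9 days — each gap is 2 larger than the previous one.
Next gap: 11 days. Sep 7 2011 + 11 days = Sep 18 2011.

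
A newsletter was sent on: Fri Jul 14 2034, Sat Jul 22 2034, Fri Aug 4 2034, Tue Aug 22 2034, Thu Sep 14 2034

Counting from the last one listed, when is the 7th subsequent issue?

Intervals are 8, 13, 18, 23 days — an arithmetic progression with common difference 5.
Next gap: 28 days. Thu Sep 14 2034 + 28 days = Thu Oct 12 2034.
Next gap: 33 days. Thu Oct 12 2034 + 33 days = Tue Nov 14 2034.
Next gap: 38 days. Tue Nov 14 2034 + 38 days = Fri Dec 22 2034.
Next gap: 43 days. Fri Dec 22 2034 + 43 days = Sat Feb 3 2035.
Next gap: 48 days. Sat Feb 3 2035 + 48 days = Fri Mar 23 2035.
Next gap: 53 days. Fri Mar 23 2035 + 53 days = Tue May 15 2035.
Next gap: 58 days. Tue May 15 2035 + 58 days = Thu Jul 12 2035.

Thu Jul 12 2035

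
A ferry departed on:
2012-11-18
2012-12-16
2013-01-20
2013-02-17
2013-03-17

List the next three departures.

These are Sundays at 28- or 35-day spacing (28, 35, 28, 28).
The pattern: 3rd Sunday of the month.
3rd Sunday of April 2013: 2013-04-21.
May 2013 — 3rd Sunday is 2013-05-19.
3rd Sunday of June 2013: 2013-06-16.

2013-04-21, 2013-05-19, 2013-06-16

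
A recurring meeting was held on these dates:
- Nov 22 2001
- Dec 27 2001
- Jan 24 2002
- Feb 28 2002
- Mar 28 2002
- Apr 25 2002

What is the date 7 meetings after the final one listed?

All dates are Thursdays, 35, 28, 35, 28, 28 days apart.
Specifically, the 4th Thursday of each month.
4th Thursday of May 2002: May 23 2002.
June 2002 — 4th Thursday is Jun 27 2002.
4th Thursday of July 2002: Jul 25 2002.
4th Thursday of August 2002: Aug 22 2002.
4th Thursday of September 2002: Sep 26 2002.
4th Thursday of October 2002: Oct 24 2002.
November 2002 — 4th Thursday is Nov 28 2002.

Nov 28 2002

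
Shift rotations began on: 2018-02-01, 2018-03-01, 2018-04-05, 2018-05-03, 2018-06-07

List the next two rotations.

These are Thursdays at 28- or 35-day spacing (28, 35, 28, 35).
The pattern: 1st Thursday of the month.
1st Thursday of July 2018: 2018-07-05.
1st Thursday of August 2018: 2018-08-02.

2018-07-05, 2018-08-02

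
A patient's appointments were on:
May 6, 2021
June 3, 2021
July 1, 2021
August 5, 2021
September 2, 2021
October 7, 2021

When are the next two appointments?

November 4, 2021; December 2, 2021

All dates are Thursdays, 28, 28, 35, 28, 35 days apart.
Specifically, the 1st Thursday of each month.
1st Thursday of November 2021: November 4, 2021.
December 2021 — 1st Thursday is December 2, 2021.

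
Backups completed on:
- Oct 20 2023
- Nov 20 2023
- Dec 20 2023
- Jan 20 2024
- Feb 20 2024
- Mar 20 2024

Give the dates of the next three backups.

Gaps: 31, 30, 31, 31, 29 days — not constant. Every event is on the 20th of the month.
Pattern: the 20th of each month.
Next: April 2024 → Apr 20 2024.
Next: May 2024 → May 20 2024.
Next: June 2024 → Jun 20 2024.

Apr 20 2024, May 20 2024, Jun 20 2024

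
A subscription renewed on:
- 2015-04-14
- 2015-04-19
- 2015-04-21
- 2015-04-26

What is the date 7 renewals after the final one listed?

Gaps: 5, 2, 5 days — not constant, but cyclic with period 2.
The events fall on every Tuesday and Sunday.
The following Tuesday is 2015-04-28.
The following Sunday is 2015-05-03.
Next Tuesday: 2015-05-05.
Next Sunday: 2015-05-10.
The following Tuesday is 2015-05-12.
Next Sunday: 2015-05-17.
The following Tuesday is 2015-05-19.

2015-05-19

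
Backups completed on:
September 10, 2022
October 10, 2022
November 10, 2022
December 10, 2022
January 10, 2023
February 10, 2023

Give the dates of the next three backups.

The day-of-month is always 10 (30, 31, 30, 31, 31 days between events).
So this recurs on the 10th of each month.
March 2023: March 10, 2023.
April 2023: April 10, 2023.
Next: May 2023 → May 10, 2023.

March 10, 2023; April 10, 2023; May 10, 2023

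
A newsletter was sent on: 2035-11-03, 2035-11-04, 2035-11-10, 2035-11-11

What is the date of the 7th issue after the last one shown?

The gap pattern 1, 6, 1 repeats every 2 events.
These are the Saturdays and Sundays of each week.
Next Saturday: 2035-11-17.
Next Sunday: 2035-11-18.
Next Saturday: 2035-11-24.
Next Sunday: 2035-11-25.
The following Saturday is 2035-12-01.
The following Sunday is 2035-12-02.
The following Saturday is 2035-12-08.

2035-12-08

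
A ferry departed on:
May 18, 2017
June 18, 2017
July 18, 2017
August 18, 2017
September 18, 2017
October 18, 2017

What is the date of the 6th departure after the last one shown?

Each date is the 18th; the gaps (31, 30, 31, 31, 30) track the month lengths.
The rule is the 18th of each month.
November 2017: November 18, 2017.
Next: December 2017 → December 18, 2017.
January 2018: January 18, 2018.
February 2018: February 18, 2018.
Next: March 2018 → March 18, 2018.
Next: April 2018 → April 18, 2018.

April 18, 2018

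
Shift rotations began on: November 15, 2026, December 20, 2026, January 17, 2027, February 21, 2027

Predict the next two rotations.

March 21, 2027; April 18, 2027

Gaps: 35, 28, 35 days — a mix of 28 and 35. Every date is a Sunday.
Each is the 3rd Sunday of its month.
3rd Sunday of March 2027: March 21, 2027.
3rd Sunday of April 2027: April 18, 2027.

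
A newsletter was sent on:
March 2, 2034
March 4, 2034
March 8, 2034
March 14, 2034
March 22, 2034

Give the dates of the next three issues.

April 1, 2034; April 13, 2034; April 27, 2034

The spacing grows by 2 each time: 2, 4, 6, 8 days.
Next gap: 10 days. March 22, 2034 + 10 days = April 1, 2034.
Next gap: 12 days. April 1, 2034 + 12 days = April 13, 2034.
Next gap: 14 days. April 13, 2034 + 14 days = April 27, 2034.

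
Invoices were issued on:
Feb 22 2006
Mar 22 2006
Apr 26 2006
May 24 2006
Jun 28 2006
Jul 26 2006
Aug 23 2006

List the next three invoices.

Gaps: 28, 35, 28, 35, 28, 28 days — a mix of 28 and 35. Every date is a Wednesday.
Each is the 4th Wednesday of its month.
September 2006 — 4th Wednesday is Sep 27 2006.
4th Wednesday of October 2006: Oct 25 2006.
4th Wednesday of November 2006: Nov 22 2006.

Sep 27 2006, Oct 25 2006, Nov 22 2006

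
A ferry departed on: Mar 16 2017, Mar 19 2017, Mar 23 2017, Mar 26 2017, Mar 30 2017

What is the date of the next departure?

Apr 2 2017

The gap pattern 3, 4, 3, 4 repeats every 2 events.
These are the Thursdays and Sundays of each week.
Next Sunday: Apr 2 2017.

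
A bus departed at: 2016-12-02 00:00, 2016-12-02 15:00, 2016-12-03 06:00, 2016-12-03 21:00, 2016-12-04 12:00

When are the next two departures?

2016-12-05 03:00, 2016-12-05 18:00

Gaps: 15, 15, 15, 15 hours — each event is 15 hours after the previous one.
2016-12-04 12:00 + 15 h = 2016-12-05 03:00.
2016-12-05 03:00 + 15 h = 2016-12-05 18:00.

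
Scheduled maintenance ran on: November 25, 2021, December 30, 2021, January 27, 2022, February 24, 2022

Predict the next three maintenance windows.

All Thursdays; the gaps (35, 28, 28) vary with month length.
This is the last Thursday of each month.
March 2022 ends with Thursday March 31, 2022.
April 2022 ends with Thursday April 28, 2022.
May 2022 ends with Thursday May 26, 2022.

March 31, 2022; April 28, 2022; May 26, 2022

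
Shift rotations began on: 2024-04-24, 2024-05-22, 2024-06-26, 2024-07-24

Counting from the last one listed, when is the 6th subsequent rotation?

All dates are Wednesdays, 28, 35, 28 days apart.
Specifically, the 4th Wednesday of each month.
4th Wednesday of August 2024: 2024-08-28.
September 2024 — 4th Wednesday is 2024-09-25.
4th Wednesday of October 2024: 2024-10-23.
November 2024 — 4th Wednesday is 2024-11-27.
4th Wednesday of December 2024: 2024-12-25.
January 2025 — 4th Wednesday is 2025-01-22.

2025-01-22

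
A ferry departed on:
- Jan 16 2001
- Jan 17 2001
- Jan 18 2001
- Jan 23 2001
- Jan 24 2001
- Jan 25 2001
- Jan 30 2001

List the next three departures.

Gaps: 1, 1, 5, 1, 1, 5 days — not constant, but cyclic with period 3.
The events fall on every Tuesday, Wednesday and Thursday.
The following Wednesday is Jan 31 2001.
The following Thursday is Feb 1 2001.
The following Tuesday is Feb 6 2001.

Jan 31 2001, Feb 1 2001, Feb 6 2001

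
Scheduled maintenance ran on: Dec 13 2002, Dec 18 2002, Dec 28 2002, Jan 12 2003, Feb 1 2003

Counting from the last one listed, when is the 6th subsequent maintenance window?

Gaps: 5, 10, 15, 20 days — each gap is 5 larger than the previous one.
Next gap: 25 days. Feb 1 2003 + 25 days = Feb 26 2003.
Next gap: 30 days. Feb 26 2003 + 30 days = Mar 28 2003.
Next gap: 35 days. Mar 28 2003 + 35 days = May 2 2003.
Next gap: 40 days. May 2 2003 + 40 days = Jun 11 2003.
Next gap: 45 days. Jun 11 2003 + 45 days = Jul 26 2003.
Next gap: 50 days. Jul 26 2003 + 50 days = Sep 14 2003.

Sep 14 2003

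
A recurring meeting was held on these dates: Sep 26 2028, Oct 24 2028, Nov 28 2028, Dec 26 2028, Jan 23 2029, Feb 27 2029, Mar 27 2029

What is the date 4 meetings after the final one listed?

Jul 24 2029

All dates are Tuesdays, 28, 35, 28, 28, 35, 28 days apart.
Specifically, the 4th Tuesday of each month.
April 2029 — 4th Tuesday is Apr 24 2029.
May 2029 — 4th Tuesday is May 22 2029.
June 2029 — 4th Tuesday is Jun 26 2029.
July 2029 — 4th Tuesday is Jul 24 2029.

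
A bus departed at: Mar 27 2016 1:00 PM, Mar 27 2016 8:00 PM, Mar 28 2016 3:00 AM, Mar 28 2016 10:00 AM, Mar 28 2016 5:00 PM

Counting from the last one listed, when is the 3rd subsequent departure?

Mar 29 2016 2:00 PM

Spacing: 7, 7, 7, 7 h — constant 7 h.
Mar 28 2016 5:00 PM + 7 h = Mar 29 2016 12:00 AM.
Mar 29 2016 12:00 AM + 7 h = Mar 29 2016 7:00 AM.
Mar 29 2016 7:00 AM + 7 h = Mar 29 2016 2:00 PM.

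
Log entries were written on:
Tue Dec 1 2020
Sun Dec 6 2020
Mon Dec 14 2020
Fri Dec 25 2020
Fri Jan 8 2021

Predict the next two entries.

Mon Jan 25 2021, Sun Feb 14 2021

Gaps: 5, 8, 11, 14 days — each gap is 3 larger than the previous one.
Next gap: 17 days. Fri Jan 8 2021 + 17 days = Mon Jan 25 2021.
Next gap: 20 days. Mon Jan 25 2021 + 20 days = Sun Feb 14 2021.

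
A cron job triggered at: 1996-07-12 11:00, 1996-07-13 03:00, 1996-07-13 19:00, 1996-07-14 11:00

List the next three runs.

The interval is a steady 16 hours (16, 16, 16).
1996-07-14 11:00 + 16 h = 1996-07-15 03:00.
1996-07-15 03:00 + 16 h = 1996-07-15 19:00.
1996-07-15 19:00 + 16 h = 1996-07-16 11:00.

1996-07-15 03:00, 1996-07-15 19:00, 1996-07-16 11:00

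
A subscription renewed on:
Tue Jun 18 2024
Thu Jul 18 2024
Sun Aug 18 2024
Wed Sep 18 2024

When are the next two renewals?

Gaps: 30, 31, 31 days — not constant. Every event is on the 18th of the month.
Pattern: the 18th of each month.
Next: October 2024 → Fri Oct 18 2024.
November 2024: Mon Nov 18 2024.

Fri Oct 18 2024, Mon Nov 18 2024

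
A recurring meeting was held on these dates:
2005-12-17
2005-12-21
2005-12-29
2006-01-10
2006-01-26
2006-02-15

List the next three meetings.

Gaps: 4, 8, 12, 16, 20 days — each gap is 4 larger than the previous one.
Next gap: 24 days. 2006-02-15 + 24 days = 2006-03-11.
Next gap: 28 days. 2006-03-11 + 28 days = 2006-04-08.
Next gap: 32 days. 2006-04-08 + 32 days = 2006-05-10.

2006-03-11, 2006-04-08, 2006-05-10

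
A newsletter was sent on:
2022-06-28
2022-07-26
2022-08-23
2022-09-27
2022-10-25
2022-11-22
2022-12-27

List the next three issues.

All dates are Tuesdays, 28, 28, 35, 28, 28, 35 days apart.
Specifically, the 4th Tuesday of each month.
4th Tuesday of January 2023: 2023-01-24.
February 2023 — 4th Tuesday is 2023-02-28.
March 2023 — 4th Tuesday is 2023-03-28.

2023-01-24, 2023-02-28, 2023-03-28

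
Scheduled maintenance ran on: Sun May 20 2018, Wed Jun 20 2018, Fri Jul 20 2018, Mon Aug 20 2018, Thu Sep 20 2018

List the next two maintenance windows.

Each date is the 20th; the gaps (31, 30, 31, 31) track the month lengths.
The rule is the 20th of each month.
Next: October 2018 → Sat Oct 20 2018.
November 2018: Tue Nov 20 2018.

Sat Oct 20 2018, Tue Nov 20 2018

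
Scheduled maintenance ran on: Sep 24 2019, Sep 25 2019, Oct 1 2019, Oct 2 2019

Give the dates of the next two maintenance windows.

Oct 8 2019, Oct 9 2019

The gap pattern 1, 6, 1 repeats every 2 events.
These are the Tuesdays and Wednesdays of each week.
The following Tuesday is Oct 8 2019.
The following Wednesday is Oct 9 2019.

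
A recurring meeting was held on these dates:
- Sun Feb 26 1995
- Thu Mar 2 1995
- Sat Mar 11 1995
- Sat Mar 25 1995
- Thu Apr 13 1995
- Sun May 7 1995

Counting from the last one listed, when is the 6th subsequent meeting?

Thu Jan 11 1996

The spacing grows by 5 each time: 4, 9, 14, 19, 24 days.
Next gap: 29 days. Sun May 7 1995 + 29 days = Mon Jun 5 1995.
Next gap: 34 days. Mon Jun 5 1995 + 34 days = Sun Jul 9 1995.
Next gap: 39 days. Sun Jul 9 1995 + 39 days = Thu Aug 17 1995.
Next gap: 44 days. Thu Aug 17 1995 + 44 days = Sat Sep 30 1995.
Next gap: 49 days. Sat Sep 30 1995 + 49 days = Sat Nov 18 1995.
Next gap: 54 days. Sat Nov 18 1995 + 54 days = Thu Jan 11 1996.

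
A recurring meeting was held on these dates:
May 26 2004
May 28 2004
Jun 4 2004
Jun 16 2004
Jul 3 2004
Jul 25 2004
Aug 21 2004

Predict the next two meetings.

Sep 22 2004, Oct 29 2004

Intervals are 2, 7, 12, 17, 22, 27 days — an arithmetic progression with common difference 5.
Next gap: 32 days. Aug 21 2004 + 32 days = Sep 22 2004.
Next gap: 37 days. Sep 22 2004 + 37 days = Oct 29 2004.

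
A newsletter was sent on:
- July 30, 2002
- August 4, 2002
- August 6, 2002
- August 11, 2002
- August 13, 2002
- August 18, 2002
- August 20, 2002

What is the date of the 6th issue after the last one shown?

The gap pattern 5, 2, 5, 2, 5, 2 repeats every 2 events.
These are the Tuesdays and Sundays of each week.
Next Sunday: August 25, 2002.
The following Tuesday is August 27, 2002.
The following Sunday is September 1, 2002.
The following Tuesday is September 3, 2002.
Next Sunday: September 8, 2002.
The following Tuesday is September 10, 2002.

September 10, 2002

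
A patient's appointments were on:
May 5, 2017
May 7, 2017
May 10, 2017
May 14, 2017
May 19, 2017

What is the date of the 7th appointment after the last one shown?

July 21, 2017

The spacing grows by 1 each time: 2, 3, 4, 5 days.
Next gap: 6 days. May 19, 2017 + 6 days = May 25, 2017.
Next gap: 7 days. May 25, 2017 + 7 days = June 1, 2017.
Next gap: 8 days. June 1, 2017 + 8 days = June 9, 2017.
Next gap: 9 days. June 9, 2017 + 9 days = June 18, 2017.
Next gap: 10 days. June 18, 2017 + 10 days = June 28, 2017.
Next gap: 11 days. June 28, 2017 + 11 days = July 9, 2017.
Next gap: 12 days. July 9, 2017 + 12 days = July 21, 2017.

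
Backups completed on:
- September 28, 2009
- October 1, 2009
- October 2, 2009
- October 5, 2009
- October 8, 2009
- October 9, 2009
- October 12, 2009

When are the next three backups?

The gap pattern 3, 1, 3, 3, 1, 3 repeats every 3 events.
These are the Mondays, Thursdays and Fridays of each week.
Next Thursday: October 15, 2009.
The following Friday is October 16, 2009.
The following Monday is October 19, 2009.

October 15, 2009; October 16, 2009; October 19, 2009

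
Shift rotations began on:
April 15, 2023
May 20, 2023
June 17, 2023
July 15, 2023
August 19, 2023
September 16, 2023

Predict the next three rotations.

Gaps: 35, 28, 28, 35, 28 days — a mix of 28 and 35. Every date is a Saturday.
Each is the 3rd Saturday of its month.
3rd Saturday of October 2023: October 21, 2023.
3rd Saturday of November 2023: November 18, 2023.
December 2023 — 3rd Saturday is December 16, 2023.

October 21, 2023; November 18, 2023; December 16, 2023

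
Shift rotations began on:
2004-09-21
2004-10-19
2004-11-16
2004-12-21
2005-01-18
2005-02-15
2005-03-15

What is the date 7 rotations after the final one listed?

Gaps: 28, 28, 35, 28, 28, 28 days — a mix of 28 and 35. Every date is a Tuesday.
Each is the 3rd Tuesday of its month.
3rd Tuesday of April 2005: 2005-04-19.
3rd Tuesday of May 2005: 2005-05-17.
June 2005 — 3rd Tuesday is 2005-06-21.
July 2005 — 3rd Tuesday is 2005-07-19.
August 2005 — 3rd Tuesday is 2005-08-16.
September 2005 — 3rd Tuesday is 2005-09-20.
October 2005 — 3rd Tuesday is 2005-10-18.

2005-10-18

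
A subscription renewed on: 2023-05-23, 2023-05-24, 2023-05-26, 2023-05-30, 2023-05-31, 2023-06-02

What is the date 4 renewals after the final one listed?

2023-06-13

Every event lands on a Tuesday or Wednesday or Friday (gaps cycle 1, 2, 4, 1, 2).
So the schedule is: every Tuesday, Wednesday and Friday.
Next Tuesday: 2023-06-06.
The following Wednesday is 2023-06-07.
Next Friday: 2023-06-09.
Next Tuesday: 2023-06-13.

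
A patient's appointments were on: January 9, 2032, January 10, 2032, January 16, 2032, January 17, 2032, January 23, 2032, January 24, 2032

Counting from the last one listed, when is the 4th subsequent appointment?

Gaps: 1, 6, 1, 6, 1 days — not constant, but cyclic with period 2.
The events fall on every Friday and Saturday.
The following Friday is January 30, 2032.
The following Saturday is January 31, 2032.
The following Friday is February 6, 2032.
The following Saturday is February 7, 2032.

February 7, 2032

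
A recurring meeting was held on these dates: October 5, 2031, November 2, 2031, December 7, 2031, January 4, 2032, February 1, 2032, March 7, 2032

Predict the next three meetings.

April 4, 2032; May 2, 2032; June 6, 2032

These are Sundays at 28- or 35-day spacing (28, 35, 28, 28, 35).
The pattern: 1st Sunday of the month.
April 2032 — 1st Sunday is April 4, 2032.
May 2032 — 1st Sunday is May 2, 2032.
1st Sunday of June 2032: June 6, 2032.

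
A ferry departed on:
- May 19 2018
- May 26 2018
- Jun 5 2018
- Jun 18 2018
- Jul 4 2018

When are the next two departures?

Jul 23 2018, Aug 14 2018

Intervals are 7, 10, 13, 16 days — an arithmetic progression with common difference 3.
Next gap: 19 days. Jul 4 2018 + 19 days = Jul 23 2018.
Next gap: 22 days. Jul 23 2018 + 22 days = Aug 14 2018.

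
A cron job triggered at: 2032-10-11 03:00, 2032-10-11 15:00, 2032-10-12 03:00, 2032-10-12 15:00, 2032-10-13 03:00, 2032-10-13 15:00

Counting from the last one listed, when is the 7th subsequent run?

2032-10-17 03:00

Spacing: 12, 12, 12, 12, 12 h — constant 12 h.
2032-10-13 15:00 + 12 h = 2032-10-14 03:00.
2032-10-14 03:00 + 12 h = 2032-10-14 15:00.
2032-10-14 15:00 + 12 h = 2032-10-15 03:00.
2032-10-15 03:00 + 12 h = 2032-10-15 15:00.
2032-10-15 15:00 + 12 h = 2032-10-16 03:00.
2032-10-16 03:00 + 12 h = 2032-10-16 15:00.
2032-10-16 15:00 + 12 h = 2032-10-17 03:00.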